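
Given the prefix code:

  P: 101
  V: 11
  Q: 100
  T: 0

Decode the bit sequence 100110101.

Read left to right; each codeword is recognised as soon as it completes (prefix code):
  100→Q | 11→V | 0→T | 101→P
Decoded message: QVTP

QVTP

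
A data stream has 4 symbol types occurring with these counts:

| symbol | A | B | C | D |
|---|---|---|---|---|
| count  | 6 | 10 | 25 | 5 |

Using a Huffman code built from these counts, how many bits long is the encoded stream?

78

Build the Huffman tree bottom-up:
combine D(5), A(6) → 11
combine B(10), 11 → 21
combine 21, C(25) → 46
The encoded length is the sum of every internal node's weight: 11 + 21 + 46 = 78 bits.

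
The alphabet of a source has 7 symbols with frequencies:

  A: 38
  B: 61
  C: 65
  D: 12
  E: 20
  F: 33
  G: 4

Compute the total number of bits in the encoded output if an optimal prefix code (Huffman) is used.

Merge the two smallest weights repeatedly:
combine G(4), D(12) → 16
combine 16, E(20) → 36
combine F(33), 36 → 69
combine A(38), B(61) → 99
combine C(65), 69 → 134
combine 99, 134 → 233
Total encoded bits = sum of merged weights = 16 + 36 + 69 + 99 + 134 + 233 = 587.

587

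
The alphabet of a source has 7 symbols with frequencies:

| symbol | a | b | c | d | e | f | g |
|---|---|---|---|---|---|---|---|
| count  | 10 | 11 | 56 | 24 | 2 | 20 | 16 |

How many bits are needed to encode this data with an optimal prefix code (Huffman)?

340

Build the Huffman tree bottom-up:
combine e(2), a(10) → 12
combine b(11), 12 → 23
combine g(16), f(20) → 36
combine 23, d(24) → 47
combine 36, 47 → 83
combine c(56), 83 → 139
The encoded length is the sum of every internal node's weight: 12 + 23 + 36 + 47 + 83 + 139 = 340 bits.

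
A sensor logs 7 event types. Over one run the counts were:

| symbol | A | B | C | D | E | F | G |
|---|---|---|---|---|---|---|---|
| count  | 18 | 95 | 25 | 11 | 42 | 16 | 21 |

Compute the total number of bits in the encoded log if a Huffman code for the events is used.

560

Build the Huffman tree bottom-up:
merge D(11) and F(16): 27
merge A(18) and G(21): 39
merge C(25) and 27: 52
merge 39 and E(42): 81
merge 52 and 81: 133
merge B(95) and 133: 228
Each symbol's bit-cost is frequency × depth; summing gives 560 bits (equivalently 27 + 39 + 52 + 81 + 133 + 228).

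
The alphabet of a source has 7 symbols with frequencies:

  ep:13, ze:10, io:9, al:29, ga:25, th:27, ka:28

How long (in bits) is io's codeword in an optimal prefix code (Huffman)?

Huffman merges, smallest pair first:
merge io(9) and ze(10): 19
merge ep(13) and 19: 32
merge ga(25) and th(27): 52
merge ka(28) and al(29): 57
merge 32 and 52: 84
merge 57 and 84: 141
io sits 4 levels below the root, so its codeword is 4 bits.

4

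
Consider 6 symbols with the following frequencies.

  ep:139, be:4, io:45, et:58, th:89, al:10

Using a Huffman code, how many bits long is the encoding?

Build the Huffman tree bottom-up:
merge be(4) and al(10): 14
merge 14 and io(45): 59
merge et(58) and 59: 117
merge th(89) and 117: 206
merge ep(139) and 206: 345
Each symbol's bit-cost is frequency × depth; summing gives 741 bits (equivalently 14 + 59 + 117 + 206 + 345).

741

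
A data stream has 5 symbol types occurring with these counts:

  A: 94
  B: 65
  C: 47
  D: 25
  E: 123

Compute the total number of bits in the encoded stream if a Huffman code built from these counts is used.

780

Build the Huffman tree bottom-up:
merge D(25) and C(47): 72
merge B(65) and 72: 137
merge A(94) and E(123): 217
merge 137 and 217: 354
The encoded length is the sum of every internal node's weight: 72 + 137 + 217 + 354 = 780 bits.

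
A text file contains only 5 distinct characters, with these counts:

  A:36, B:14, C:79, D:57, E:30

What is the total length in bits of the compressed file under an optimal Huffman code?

476

Merge the two smallest weights repeatedly:
combine B(14), E(30) → 44
combine A(36), 44 → 80
combine D(57), C(79) → 136
combine 80, 136 → 216
Each symbol's bit-cost is frequency × depth; summing gives 476 bits (equivalently 44 + 80 + 136 + 216).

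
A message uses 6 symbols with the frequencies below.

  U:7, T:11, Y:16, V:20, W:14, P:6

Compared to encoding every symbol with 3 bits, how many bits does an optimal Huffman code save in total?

Fixed-length: 3 bits × 74 symbols = 222 bits.
Huffman merges:
combine P(6), U(7) → 13
combine T(11), 13 → 24
combine W(14), Y(16) → 30
combine V(20), 24 → 44
combine 30, 44 → 74
Huffman total = 13 + 24 + 30 + 44 + 74 = 185 bits.
Saving = 222 − 185 = 37 bits.

37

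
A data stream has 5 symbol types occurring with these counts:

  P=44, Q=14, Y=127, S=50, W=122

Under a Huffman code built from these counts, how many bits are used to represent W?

Build the tree from the bottom:
combine Q(14), P(44) → 58
combine S(50), 58 → 108
combine 108, W(122) → 230
combine Y(127), 230 → 357
The subtree containing W is merged 2 times, so code length = 2.

2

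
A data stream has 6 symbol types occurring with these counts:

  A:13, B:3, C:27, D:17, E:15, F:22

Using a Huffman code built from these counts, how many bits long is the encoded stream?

Merge the two smallest weights repeatedly:
B(3) + A(13) → 16
E(15) + 16 → 31
D(17) + F(22) → 39
C(27) + 31 → 58
39 + 58 → 97
The encoded length is the sum of every internal node's weight: 16 + 31 + 39 + 58 + 97 = 241 bits.

241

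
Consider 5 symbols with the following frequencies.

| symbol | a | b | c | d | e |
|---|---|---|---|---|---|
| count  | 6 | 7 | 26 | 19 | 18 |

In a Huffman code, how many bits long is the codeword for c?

Repeatedly merge the two smallest:
combine a(6), b(7) → 13
combine 13, e(18) → 31
combine d(19), c(26) → 45
combine 31, 45 → 76
c sits 2 levels below the root, so its codeword is 2 bits.

2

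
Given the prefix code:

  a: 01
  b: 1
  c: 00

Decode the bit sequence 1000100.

Read left to right; each codeword is recognised as soon as it completes (prefix code):
  1→b | 00→c | 01→a | 00→c
Decoded message: bcac

bcac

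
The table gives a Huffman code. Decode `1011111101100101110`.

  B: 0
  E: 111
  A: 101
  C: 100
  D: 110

Read left to right; each codeword is recognised as soon as it completes (prefix code):
  101→A | 111→E | 110→D | 110→D | 0→B | 101→A | 110→D
Decoded message: AEDDBAD

AEDDBAD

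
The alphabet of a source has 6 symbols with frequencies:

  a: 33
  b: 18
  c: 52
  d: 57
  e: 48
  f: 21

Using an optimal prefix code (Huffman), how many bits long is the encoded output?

Merge the two smallest weights repeatedly:
b(18) + f(21) → 39
a(33) + 39 → 72
e(48) + c(52) → 100
d(57) + 72 → 129
100 + 129 → 229
Each symbol's bit-cost is frequency × depth; summing gives 569 bits (equivalently 39 + 72 + 100 + 129 + 229).

569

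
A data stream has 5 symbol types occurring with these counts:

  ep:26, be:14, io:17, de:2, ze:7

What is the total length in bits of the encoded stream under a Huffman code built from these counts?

138

Build the Huffman tree bottom-up:
merge de(2) and ze(7): 9
merge 9 and be(14): 23
merge io(17) and 23: 40
merge ep(26) and 40: 66
Total encoded bits = sum of merged weights = 9 + 23 + 40 + 66 = 138.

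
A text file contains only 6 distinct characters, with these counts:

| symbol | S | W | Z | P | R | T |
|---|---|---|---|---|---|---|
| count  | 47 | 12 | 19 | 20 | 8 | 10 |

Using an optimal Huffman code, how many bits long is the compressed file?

Build the Huffman tree bottom-up:
combine R(8), T(10) → 18
combine W(12), 18 → 30
combine Z(19), P(20) → 39
combine 30, 39 → 69
combine S(47), 69 → 116
The encoded length is the sum of every internal node's weight: 18 + 30 + 39 + 69 + 116 = 272 bits.

272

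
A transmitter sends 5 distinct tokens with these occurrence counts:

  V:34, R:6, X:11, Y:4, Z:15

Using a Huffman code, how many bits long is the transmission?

Build the Huffman tree bottom-up:
merge Y(4) and R(6): 10
merge 10 and X(11): 21
merge Z(15) and 21: 36
merge V(34) and 36: 70
The encoded length is the sum of every internal node's weight: 10 + 21 + 36 + 70 = 137 bits.

137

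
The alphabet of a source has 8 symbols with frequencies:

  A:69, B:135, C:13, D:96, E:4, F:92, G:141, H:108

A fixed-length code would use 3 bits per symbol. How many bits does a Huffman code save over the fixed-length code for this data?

Fixed-length: 3 bits × 658 symbols = 1974 bits.
Huffman merges:
E(4) + C(13) → 17
17 + A(69) → 86
86 + F(92) → 178
D(96) + H(108) → 204
B(135) + G(141) → 276
178 + 204 → 382
276 + 382 → 658
Huffman total = 17 + 86 + 178 + 204 + 276 + 382 + 658 = 1801 bits.
Saving = 1974 − 1801 = 173 bits.

173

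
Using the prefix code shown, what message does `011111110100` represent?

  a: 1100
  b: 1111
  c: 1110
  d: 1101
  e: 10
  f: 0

fbcef

Read left to right; each codeword is recognised as soon as it completes (prefix code):
  0→f | 1111→b | 1110→c | 10→e | 0→f
Decoded message: fbcef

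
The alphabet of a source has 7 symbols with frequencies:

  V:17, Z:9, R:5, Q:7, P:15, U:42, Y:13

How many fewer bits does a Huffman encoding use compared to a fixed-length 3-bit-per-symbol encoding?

51

Fixed-length: 3 bits × 108 symbols = 324 bits.
Huffman merges:
R(5) + Q(7) → 12
Z(9) + 12 → 21
Y(13) + P(15) → 28
V(17) + 21 → 38
28 + 38 → 66
U(42) + 66 → 108
Huffman total = 12 + 21 + 28 + 38 + 66 + 108 = 273 bits.
Saving = 324 − 273 = 51 bits.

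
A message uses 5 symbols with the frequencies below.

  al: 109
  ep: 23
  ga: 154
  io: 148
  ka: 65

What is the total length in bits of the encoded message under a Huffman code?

1086

Greedily combine the two least-frequent nodes:
combine ep(23), ka(65) → 88
combine 88, al(109) → 197
combine io(148), ga(154) → 302
combine 197, 302 → 499
The encoded length is the sum of every internal node's weight: 88 + 197 + 302 + 499 = 1086 bits.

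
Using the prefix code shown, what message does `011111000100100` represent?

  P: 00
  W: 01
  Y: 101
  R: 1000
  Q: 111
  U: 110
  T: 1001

WQRTP

Read left to right; each codeword is recognised as soon as it completes (prefix code):
  01→W | 111→Q | 1000→R | 1001→T | 00→P
Decoded message: WQRTP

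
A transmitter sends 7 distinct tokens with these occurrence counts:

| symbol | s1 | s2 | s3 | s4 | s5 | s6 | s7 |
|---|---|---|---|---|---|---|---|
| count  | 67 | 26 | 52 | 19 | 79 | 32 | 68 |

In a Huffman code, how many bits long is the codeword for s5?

2

Huffman merges, smallest pair first:
merge s4(19) and s2(26): 45
merge s6(32) and 45: 77
merge s3(52) and s1(67): 119
merge s7(68) and 77: 145
merge s5(79) and 119: 198
merge 145 and 198: 343
The subtree containing s5 is merged 2 times, so code length = 2.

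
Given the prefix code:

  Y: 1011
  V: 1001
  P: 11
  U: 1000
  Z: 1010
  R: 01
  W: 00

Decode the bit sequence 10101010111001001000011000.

Read left to right; each codeword is recognised as soon as it completes (prefix code):
  1010→Z | 1010→Z | 11→P | 1001→V | 00→W | 1000→U | 01→R | 1000→U
Decoded message: ZZPVWURU

ZZPVWURU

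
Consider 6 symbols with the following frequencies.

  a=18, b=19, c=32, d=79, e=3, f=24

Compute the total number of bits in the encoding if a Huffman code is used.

Build the Huffman tree bottom-up:
e(3) + a(18) → 21
b(19) + 21 → 40
f(24) + c(32) → 56
40 + 56 → 96
d(79) + 96 → 175
Each symbol's bit-cost is frequency × depth; summing gives 388 bits (equivalently 21 + 40 + 56 + 96 + 175).

388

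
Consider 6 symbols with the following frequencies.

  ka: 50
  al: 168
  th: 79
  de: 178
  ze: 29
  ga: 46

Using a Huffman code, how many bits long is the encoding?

Greedily combine the two least-frequent nodes:
merge ze(29) and ga(46): 75
merge ka(50) and 75: 125
merge th(79) and 125: 204
merge al(168) and de(178): 346
merge 204 and 346: 550
Total encoded bits = sum of merged weights = 75 + 125 + 204 + 346 + 550 = 1300.

1300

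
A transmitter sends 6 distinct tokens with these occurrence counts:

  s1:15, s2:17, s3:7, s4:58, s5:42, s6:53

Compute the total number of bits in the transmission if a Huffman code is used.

445

Build the Huffman tree bottom-up:
merge s3(7) and s1(15): 22
merge s2(17) and 22: 39
merge 39 and s5(42): 81
merge s6(53) and s4(58): 111
merge 81 and 111: 192
The encoded length is the sum of every internal node's weight: 22 + 39 + 81 + 111 + 192 = 445 bits.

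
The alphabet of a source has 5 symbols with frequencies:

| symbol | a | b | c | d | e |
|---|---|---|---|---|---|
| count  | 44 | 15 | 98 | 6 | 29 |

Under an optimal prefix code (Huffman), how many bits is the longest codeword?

4

Merge the two lowest-weight nodes at each step:
combine d(6), b(15) → 21
combine 21, e(29) → 50
combine a(44), 50 → 94
combine 94, c(98) → 192
The first pair merged (d, b) ends up deepest, at depth 4.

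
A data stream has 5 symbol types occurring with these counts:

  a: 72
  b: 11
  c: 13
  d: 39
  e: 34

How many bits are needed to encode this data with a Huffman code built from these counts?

Build the Huffman tree bottom-up:
merge b(11) and c(13): 24
merge 24 and e(34): 58
merge d(39) and 58: 97
merge a(72) and 97: 169
Each symbol's bit-cost is frequency × depth; summing gives 348 bits (equivalently 24 + 58 + 97 + 169).

348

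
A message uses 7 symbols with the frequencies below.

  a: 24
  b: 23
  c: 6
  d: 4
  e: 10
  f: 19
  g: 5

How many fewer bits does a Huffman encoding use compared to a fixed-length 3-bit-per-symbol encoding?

42

Fixed-length: 3 bits × 91 symbols = 273 bits.
Huffman merges:
combine d(4), g(5) → 9
combine c(6), 9 → 15
combine e(10), 15 → 25
combine f(19), b(23) → 42
combine a(24), 25 → 49
combine 42, 49 → 91
Huffman total = 9 + 15 + 25 + 42 + 49 + 91 = 231 bits.
Saving = 273 − 231 = 42 bits.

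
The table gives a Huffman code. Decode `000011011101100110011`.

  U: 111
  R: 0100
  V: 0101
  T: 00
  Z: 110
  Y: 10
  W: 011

Read left to right; each codeword is recognised as soon as it completes (prefix code):
  00→T | 00→T | 110→Z | 111→U | 011→W | 00→T | 110→Z | 011→W
Decoded message: TTZUWTZW

TTZUWTZW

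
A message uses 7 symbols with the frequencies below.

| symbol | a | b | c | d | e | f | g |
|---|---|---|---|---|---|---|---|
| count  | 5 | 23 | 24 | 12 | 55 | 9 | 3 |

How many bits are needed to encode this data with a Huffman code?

308

Greedily combine the two least-frequent nodes:
merge g(3) and a(5): 8
merge 8 and f(9): 17
merge d(12) and 17: 29
merge b(23) and c(24): 47
merge 29 and 47: 76
merge e(55) and 76: 131
Each symbol's bit-cost is frequency × depth; summing gives 308 bits (equivalently 8 + 17 + 29 + 47 + 76 + 131).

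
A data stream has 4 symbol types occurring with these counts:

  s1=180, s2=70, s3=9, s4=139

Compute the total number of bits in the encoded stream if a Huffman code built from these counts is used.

Build the Huffman tree bottom-up:
combine s3(9), s2(70) → 79
combine 79, s4(139) → 218
combine s1(180), 218 → 398
The encoded length is the sum of every internal node's weight: 79 + 218 + 398 = 695 bits.

695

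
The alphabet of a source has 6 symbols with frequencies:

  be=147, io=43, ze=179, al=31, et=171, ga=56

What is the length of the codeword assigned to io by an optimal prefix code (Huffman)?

4

Huffman merges, smallest pair first:
al(31) + io(43) → 74
ga(56) + 74 → 130
130 + be(147) → 277
et(171) + ze(179) → 350
277 + 350 → 627
io sits 4 levels below the root, so its codeword is 4 bits.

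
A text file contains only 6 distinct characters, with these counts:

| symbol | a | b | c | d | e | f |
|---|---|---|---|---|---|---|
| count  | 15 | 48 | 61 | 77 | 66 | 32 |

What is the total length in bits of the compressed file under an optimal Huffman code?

Merge the two smallest weights repeatedly:
combine a(15), f(32) → 47
combine 47, b(48) → 95
combine c(61), e(66) → 127
combine d(77), 95 → 172
combine 127, 172 → 299
The encoded length is the sum of every internal node's weight: 47 + 95 + 127 + 172 + 299 = 740 bits.

740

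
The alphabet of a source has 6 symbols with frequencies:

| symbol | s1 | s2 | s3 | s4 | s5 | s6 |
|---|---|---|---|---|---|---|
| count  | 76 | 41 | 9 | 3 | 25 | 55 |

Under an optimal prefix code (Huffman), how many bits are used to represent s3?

4

Huffman merges, smallest pair first:
combine s4(3), s3(9) → 12
combine 12, s5(25) → 37
combine 37, s2(41) → 78
combine s6(55), s1(76) → 131
combine 78, 131 → 209
s3's leaf is at depth 4, giving a 4-bit codeword.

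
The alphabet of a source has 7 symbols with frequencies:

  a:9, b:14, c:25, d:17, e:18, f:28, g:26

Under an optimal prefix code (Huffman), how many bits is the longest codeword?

4

Merge the two lowest-weight nodes at each step:
combine a(9), b(14) → 23
combine d(17), e(18) → 35
combine 23, c(25) → 48
combine g(26), f(28) → 54
combine 35, 48 → 83
combine 54, 83 → 137
Maximum depth reached is 4.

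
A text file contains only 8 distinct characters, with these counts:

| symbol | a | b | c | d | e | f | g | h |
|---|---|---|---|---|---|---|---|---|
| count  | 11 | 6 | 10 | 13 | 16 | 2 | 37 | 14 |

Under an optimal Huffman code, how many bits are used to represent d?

3

Repeatedly merge the two smallest:
f(2) + b(6) → 8
8 + c(10) → 18
a(11) + d(13) → 24
h(14) + e(16) → 30
18 + 24 → 42
30 + g(37) → 67
42 + 67 → 109
d's leaf is at depth 3, giving a 3-bit codeword.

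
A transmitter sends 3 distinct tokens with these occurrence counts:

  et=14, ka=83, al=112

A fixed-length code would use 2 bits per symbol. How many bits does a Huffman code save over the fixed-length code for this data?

112

Fixed-length: 2 bits × 209 symbols = 418 bits.
Huffman merges:
merge et(14) and ka(83): 97
merge 97 and al(112): 209
Huffman total = 97 + 209 = 306 bits.
Saving = 418 − 306 = 112 bits.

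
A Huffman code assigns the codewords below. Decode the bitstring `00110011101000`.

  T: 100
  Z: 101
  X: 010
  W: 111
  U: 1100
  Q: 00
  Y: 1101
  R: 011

QUWXQ

Read left to right; each codeword is recognised as soon as it completes (prefix code):
  00→Q | 1100→U | 111→W | 010→X | 00→Q
Decoded message: QUWXQ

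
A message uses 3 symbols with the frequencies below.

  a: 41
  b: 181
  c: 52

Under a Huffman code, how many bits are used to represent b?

Huffman merges, smallest pair first:
a(41) + c(52) → 93
93 + b(181) → 274
b sits one level below the root: a 1-bit codeword.

1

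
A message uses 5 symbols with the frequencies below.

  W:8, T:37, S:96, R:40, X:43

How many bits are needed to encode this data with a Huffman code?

Build the Huffman tree bottom-up:
merge W(8) and T(37): 45
merge R(40) and X(43): 83
merge 45 and 83: 128
merge S(96) and 128: 224
Total encoded bits = sum of merged weights = 45 + 83 + 128 + 224 = 480.

480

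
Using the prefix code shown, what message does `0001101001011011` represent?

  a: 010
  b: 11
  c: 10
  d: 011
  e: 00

Read left to right; each codeword is recognised as soon as it completes (prefix code):
  00→e | 011→d | 010→a | 010→a | 11→b | 011→d
Decoded message: edaabd

edaabd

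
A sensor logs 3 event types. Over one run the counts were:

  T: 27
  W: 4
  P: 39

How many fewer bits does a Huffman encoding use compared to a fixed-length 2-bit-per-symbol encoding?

39

Fixed-length: 2 bits × 70 symbols = 140 bits.
Huffman merges:
W(4) + T(27) → 31
31 + P(39) → 70
Huffman total = 31 + 70 = 101 bits.
Saving = 140 − 101 = 39 bits.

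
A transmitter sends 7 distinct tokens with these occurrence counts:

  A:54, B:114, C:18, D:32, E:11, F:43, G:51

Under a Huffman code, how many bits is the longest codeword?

4

Merge the two lowest-weight nodes at each step:
merge E(11) and C(18): 29
merge 29 and D(32): 61
merge F(43) and G(51): 94
merge A(54) and 61: 115
merge 94 and B(114): 208
merge 115 and 208: 323
The rarest symbols sit at the bottom; the longest codeword is 4 bits.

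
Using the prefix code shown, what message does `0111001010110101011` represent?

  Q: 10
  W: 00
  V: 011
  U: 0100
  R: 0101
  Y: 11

VQRVRV

Read left to right; each codeword is recognised as soon as it completes (prefix code):
  011→V | 10→Q | 0101→R | 011→V | 0101→R | 011→V
Decoded message: VQRVRV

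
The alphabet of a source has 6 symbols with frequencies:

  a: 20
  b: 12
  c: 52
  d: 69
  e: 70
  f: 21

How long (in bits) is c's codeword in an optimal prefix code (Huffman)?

2

Huffman merges, smallest pair first:
merge b(12) and a(20): 32
merge f(21) and 32: 53
merge c(52) and 53: 105
merge d(69) and e(70): 139
merge 105 and 139: 244
c sits 2 levels below the root, so its codeword is 2 bits.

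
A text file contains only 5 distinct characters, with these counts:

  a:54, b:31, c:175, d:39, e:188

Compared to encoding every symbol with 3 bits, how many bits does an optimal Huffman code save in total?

481

Fixed-length: 3 bits × 487 symbols = 1461 bits.
Huffman merges:
merge b(31) and d(39): 70
merge a(54) and 70: 124
merge 124 and c(175): 299
merge e(188) and 299: 487
Huffman total = 70 + 124 + 299 + 487 = 980 bits.
Saving = 1461 − 980 = 481 bits.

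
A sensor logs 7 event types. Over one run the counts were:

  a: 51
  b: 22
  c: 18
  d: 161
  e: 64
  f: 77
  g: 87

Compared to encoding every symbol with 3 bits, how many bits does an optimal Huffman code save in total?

Fixed-length: 3 bits × 480 symbols = 1440 bits.
Huffman merges:
combine c(18), b(22) → 40
combine 40, a(51) → 91
combine e(64), f(77) → 141
combine g(87), 91 → 178
combine 141, d(161) → 302
combine 178, 302 → 480
Huffman total = 40 + 91 + 141 + 178 + 302 + 480 = 1232 bits.
Saving = 1440 − 1232 = 208 bits.

208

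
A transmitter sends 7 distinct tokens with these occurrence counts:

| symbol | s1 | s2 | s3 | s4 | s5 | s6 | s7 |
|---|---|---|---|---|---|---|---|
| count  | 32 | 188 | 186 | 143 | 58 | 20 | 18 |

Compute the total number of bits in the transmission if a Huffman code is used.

Greedily combine the two least-frequent nodes:
combine s7(18), s6(20) → 38
combine s1(32), 38 → 70
combine s5(58), 70 → 128
combine 128, s4(143) → 271
combine s3(186), s2(188) → 374
combine 271, 374 → 645
Total encoded bits = sum of merged weights = 38 + 70 + 128 + 271 + 374 + 645 = 1526.

1526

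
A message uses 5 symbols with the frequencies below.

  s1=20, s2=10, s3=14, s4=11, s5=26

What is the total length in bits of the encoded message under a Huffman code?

Greedily combine the two least-frequent nodes:
s2(10) + s4(11) → 21
s3(14) + s1(20) → 34
21 + s5(26) → 47
34 + 47 → 81
Each symbol's bit-cost is frequency × depth; summing gives 183 bits (equivalently 21 + 34 + 47 + 81).

183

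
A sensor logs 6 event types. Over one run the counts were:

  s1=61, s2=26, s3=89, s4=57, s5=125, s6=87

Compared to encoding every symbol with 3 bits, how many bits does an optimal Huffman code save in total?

218

Fixed-length: 3 bits × 445 symbols = 1335 bits.
Huffman merges:
combine s2(26), s4(57) → 83
combine s1(61), 83 → 144
combine s6(87), s3(89) → 176
combine s5(125), 144 → 269
combine 176, 269 → 445
Huffman total = 83 + 144 + 176 + 269 + 445 = 1117 bits.
Saving = 1335 − 1117 = 218 bits.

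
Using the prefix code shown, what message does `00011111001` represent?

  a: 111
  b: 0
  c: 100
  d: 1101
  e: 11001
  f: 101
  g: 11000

Read left to right; each codeword is recognised as soon as it completes (prefix code):
  0→b | 0→b | 0→b | 111→a | 11001→e
Decoded message: bbbae

bbbae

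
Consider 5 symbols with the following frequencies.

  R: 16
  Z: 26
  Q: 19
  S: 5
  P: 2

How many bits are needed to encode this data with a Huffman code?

140

Build the Huffman tree bottom-up:
merge P(2) and S(5): 7
merge 7 and R(16): 23
merge Q(19) and 23: 42
merge Z(26) and 42: 68
Each symbol's bit-cost is frequency × depth; summing gives 140 bits (equivalently 7 + 23 + 42 + 68).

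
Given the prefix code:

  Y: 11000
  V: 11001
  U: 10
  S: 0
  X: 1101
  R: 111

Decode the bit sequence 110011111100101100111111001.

VRVSVRV

Read left to right; each codeword is recognised as soon as it completes (prefix code):
  11001→V | 111→R | 11001→V | 0→S | 11001→V | 111→R | 11001→V
Decoded message: VRVSVRV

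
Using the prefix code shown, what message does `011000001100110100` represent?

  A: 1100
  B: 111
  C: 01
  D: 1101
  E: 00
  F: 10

Read left to right; each codeword is recognised as soon as it completes (prefix code):
  01→C | 10→F | 00→E | 00→E | 1100→A | 1101→D | 00→E
Decoded message: CFEEADE

CFEEADE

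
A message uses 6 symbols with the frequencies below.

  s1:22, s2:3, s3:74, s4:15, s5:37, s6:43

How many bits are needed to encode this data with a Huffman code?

446

Merge the two smallest weights repeatedly:
s2(3) + s4(15) → 18
18 + s1(22) → 40
s5(37) + 40 → 77
s6(43) + s3(74) → 117
77 + 117 → 194
Each symbol's bit-cost is frequency × depth; summing gives 446 bits (equivalently 18 + 40 + 77 + 117 + 194).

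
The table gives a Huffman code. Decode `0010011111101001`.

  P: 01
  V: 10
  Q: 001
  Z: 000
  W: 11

QQWWVVP

Read left to right; each codeword is recognised as soon as it completes (prefix code):
  001→Q | 001→Q | 11→W | 11→W | 10→V | 10→V | 01→P
Decoded message: QQWWVVP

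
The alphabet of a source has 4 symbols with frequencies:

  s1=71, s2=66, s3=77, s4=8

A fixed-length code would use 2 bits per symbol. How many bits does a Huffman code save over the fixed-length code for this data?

3

Fixed-length: 2 bits × 222 symbols = 444 bits.
Huffman merges:
s4(8) + s2(66) → 74
s1(71) + 74 → 145
s3(77) + 145 → 222
Huffman total = 74 + 145 + 222 = 441 bits.
Saving = 444 − 441 = 3 bits.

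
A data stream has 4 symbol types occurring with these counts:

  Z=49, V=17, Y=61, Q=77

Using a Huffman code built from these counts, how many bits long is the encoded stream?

Build the Huffman tree bottom-up:
V(17) + Z(49) → 66
Y(61) + 66 → 127
Q(77) + 127 → 204
The encoded length is the sum of every internal node's weight: 66 + 127 + 204 = 397 bits.

397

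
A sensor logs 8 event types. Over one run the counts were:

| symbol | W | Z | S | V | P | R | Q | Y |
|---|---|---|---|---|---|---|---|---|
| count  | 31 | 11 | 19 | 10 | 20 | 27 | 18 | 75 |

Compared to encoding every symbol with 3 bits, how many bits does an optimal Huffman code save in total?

Fixed-length: 3 bits × 211 symbols = 633 bits.
Huffman merges:
V(10) + Z(11) → 21
Q(18) + S(19) → 37
P(20) + 21 → 41
R(27) + W(31) → 58
37 + 41 → 78
58 + Y(75) → 133
78 + 133 → 211
Huffman total = 21 + 37 + 41 + 58 + 78 + 133 + 211 = 579 bits.
Saving = 633 − 579 = 54 bits.

54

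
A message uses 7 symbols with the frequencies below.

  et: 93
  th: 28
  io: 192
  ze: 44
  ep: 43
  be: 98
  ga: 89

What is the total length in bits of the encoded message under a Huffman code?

Greedily combine the two least-frequent nodes:
combine th(28), ep(43) → 71
combine ze(44), 71 → 115
combine ga(89), et(93) → 182
combine be(98), 115 → 213
combine 182, io(192) → 374
combine 213, 374 → 587
Each symbol's bit-cost is frequency × depth; summing gives 1542 bits (equivalently 71 + 115 + 182 + 213 + 374 + 587).

1542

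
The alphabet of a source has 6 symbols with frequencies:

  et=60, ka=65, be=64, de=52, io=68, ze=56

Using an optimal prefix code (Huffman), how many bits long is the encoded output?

962

Merge the two smallest weights repeatedly:
merge de(52) and ze(56): 108
merge et(60) and be(64): 124
merge ka(65) and io(68): 133
merge 108 and 124: 232
merge 133 and 232: 365
The encoded length is the sum of every internal node's weight: 108 + 124 + 133 + 232 + 365 = 962 bits.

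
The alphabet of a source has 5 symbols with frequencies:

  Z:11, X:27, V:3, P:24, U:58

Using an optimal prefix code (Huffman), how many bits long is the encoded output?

Greedily combine the two least-frequent nodes:
merge V(3) and Z(11): 14
merge 14 and P(24): 38
merge X(27) and 38: 65
merge U(58) and 65: 123
The encoded length is the sum of every internal node's weight: 14 + 38 + 65 + 123 = 240 bits.

240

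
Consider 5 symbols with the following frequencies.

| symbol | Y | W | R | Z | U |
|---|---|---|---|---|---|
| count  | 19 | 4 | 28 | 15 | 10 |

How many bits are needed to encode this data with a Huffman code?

166

Merge the two smallest weights repeatedly:
combine W(4), U(10) → 14
combine 14, Z(15) → 29
combine Y(19), R(28) → 47
combine 29, 47 → 76
Each symbol's bit-cost is frequency × depth; summing gives 166 bits (equivalently 14 + 29 + 47 + 76).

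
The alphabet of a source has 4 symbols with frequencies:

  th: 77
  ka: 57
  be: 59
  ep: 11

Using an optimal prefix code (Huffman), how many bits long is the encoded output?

Merge the two smallest weights repeatedly:
combine ep(11), ka(57) → 68
combine be(59), 68 → 127
combine th(77), 127 → 204
Total encoded bits = sum of merged weights = 68 + 127 + 204 = 399.

399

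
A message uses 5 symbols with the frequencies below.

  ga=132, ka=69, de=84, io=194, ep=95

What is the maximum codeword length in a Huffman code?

Merge the two lowest-weight nodes at each step:
ka(69) + de(84) → 153
ep(95) + ga(132) → 227
153 + io(194) → 347
227 + 347 → 574
The rarest symbols sit at the bottom; the longest codeword is 3 bits.

3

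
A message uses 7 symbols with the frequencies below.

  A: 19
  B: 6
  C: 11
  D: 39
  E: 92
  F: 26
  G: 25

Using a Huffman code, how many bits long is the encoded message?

Greedily combine the two least-frequent nodes:
B(6) + C(11) → 17
17 + A(19) → 36
G(25) + F(26) → 51
36 + D(39) → 75
51 + 75 → 126
E(92) + 126 → 218
Total encoded bits = sum of merged weights = 17 + 36 + 51 + 75 + 126 + 218 = 523.

523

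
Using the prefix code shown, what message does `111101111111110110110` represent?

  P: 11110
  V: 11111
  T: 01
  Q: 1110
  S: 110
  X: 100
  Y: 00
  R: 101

Read left to right; each codeword is recognised as soon as it completes (prefix code):
  11110→P | 11111→V | 11110→P | 110→S | 110→S
Decoded message: PVPSS

PVPSS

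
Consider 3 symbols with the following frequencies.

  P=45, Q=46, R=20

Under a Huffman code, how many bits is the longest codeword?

Merge the two lowest-weight nodes at each step:
merge R(20) and P(45): 65
merge Q(46) and 65: 111
The first pair merged (R, P) ends up deepest, at depth 2.

2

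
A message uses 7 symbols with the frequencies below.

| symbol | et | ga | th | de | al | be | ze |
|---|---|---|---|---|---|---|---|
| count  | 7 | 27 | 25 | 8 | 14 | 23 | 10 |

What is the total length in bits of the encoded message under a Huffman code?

305

Greedily combine the two least-frequent nodes:
combine et(7), de(8) → 15
combine ze(10), al(14) → 24
combine 15, be(23) → 38
combine 24, th(25) → 49
combine ga(27), 38 → 65
combine 49, 65 → 114
Each symbol's bit-cost is frequency × depth; summing gives 305 bits (equivalently 15 + 24 + 38 + 49 + 65 + 114).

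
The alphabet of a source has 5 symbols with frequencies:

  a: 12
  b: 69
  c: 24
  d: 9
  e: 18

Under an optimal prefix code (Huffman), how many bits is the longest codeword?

Merge the two lowest-weight nodes at each step:
combine d(9), a(12) → 21
combine e(18), 21 → 39
combine c(24), 39 → 63
combine 63, b(69) → 132
The rarest symbols sit at the bottom; the longest codeword is 4 bits.

4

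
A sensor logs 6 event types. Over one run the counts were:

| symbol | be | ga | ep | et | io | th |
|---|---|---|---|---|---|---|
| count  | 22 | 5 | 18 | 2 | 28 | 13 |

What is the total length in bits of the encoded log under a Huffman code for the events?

203

Merge the two smallest weights repeatedly:
merge et(2) and ga(5): 7
merge 7 and th(13): 20
merge ep(18) and 20: 38
merge be(22) and io(28): 50
merge 38 and 50: 88
The encoded length is the sum of every internal node's weight: 7 + 20 + 38 + 50 + 88 = 203 bits.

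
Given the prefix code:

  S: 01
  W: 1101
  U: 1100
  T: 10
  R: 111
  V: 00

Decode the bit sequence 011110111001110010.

SRSURVT

Read left to right; each codeword is recognised as soon as it completes (prefix code):
  01→S | 111→R | 01→S | 1100→U | 111→R | 00→V | 10→T
Decoded message: SRSURVT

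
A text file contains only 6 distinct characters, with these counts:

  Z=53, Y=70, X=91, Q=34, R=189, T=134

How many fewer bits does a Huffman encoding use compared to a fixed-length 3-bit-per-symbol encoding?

Fixed-length: 3 bits × 571 symbols = 1713 bits.
Huffman merges:
merge Q(34) and Z(53): 87
merge Y(70) and 87: 157
merge X(91) and T(134): 225
merge 157 and R(189): 346
merge 225 and 346: 571
Huffman total = 87 + 157 + 225 + 346 + 571 = 1386 bits.
Saving = 1713 − 1386 = 327 bits.

327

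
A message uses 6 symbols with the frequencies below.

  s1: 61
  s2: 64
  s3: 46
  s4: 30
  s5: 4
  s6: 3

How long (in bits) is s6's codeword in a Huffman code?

4

Huffman merges, smallest pair first:
merge s6(3) and s5(4): 7
merge 7 and s4(30): 37
merge 37 and s3(46): 83
merge s1(61) and s2(64): 125
merge 83 and 125: 208
s6's leaf is at depth 4, giving a 4-bit codeword.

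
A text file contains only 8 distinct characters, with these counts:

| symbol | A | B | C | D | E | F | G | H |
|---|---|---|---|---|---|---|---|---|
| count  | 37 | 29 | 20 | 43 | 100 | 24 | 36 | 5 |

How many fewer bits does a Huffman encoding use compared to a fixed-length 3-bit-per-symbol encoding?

75

Fixed-length: 3 bits × 294 symbols = 882 bits.
Huffman merges:
merge H(5) and C(20): 25
merge F(24) and 25: 49
merge B(29) and G(36): 65
merge A(37) and D(43): 80
merge 49 and 65: 114
merge 80 and E(100): 180
merge 114 and 180: 294
Huffman total = 25 + 49 + 65 + 80 + 114 + 180 + 294 = 807 bits.
Saving = 882 − 807 = 75 bits.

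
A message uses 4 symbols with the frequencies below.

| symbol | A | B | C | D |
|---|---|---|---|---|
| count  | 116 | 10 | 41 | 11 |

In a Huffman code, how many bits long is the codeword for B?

Huffman merges, smallest pair first:
combine B(10), D(11) → 21
combine 21, C(41) → 62
combine 62, A(116) → 178
B sits 3 levels below the root, so its codeword is 3 bits.

3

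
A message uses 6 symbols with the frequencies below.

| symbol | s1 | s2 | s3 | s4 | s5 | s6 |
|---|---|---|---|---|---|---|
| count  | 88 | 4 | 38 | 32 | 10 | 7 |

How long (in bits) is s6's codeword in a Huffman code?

5

Build the tree from the bottom:
merge s2(4) and s6(7): 11
merge s5(10) and 11: 21
merge 21 and s4(32): 53
merge s3(38) and 53: 91
merge s1(88) and 91: 179
s6 sits 5 levels below the root, so its codeword is 5 bits.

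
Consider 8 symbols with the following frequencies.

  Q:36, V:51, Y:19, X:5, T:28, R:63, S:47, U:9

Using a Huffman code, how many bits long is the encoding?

Merge the two smallest weights repeatedly:
combine X(5), U(9) → 14
combine 14, Y(19) → 33
combine T(28), 33 → 61
combine Q(36), S(47) → 83
combine V(51), 61 → 112
combine R(63), 83 → 146
combine 112, 146 → 258
The encoded length is the sum of every internal node's weight: 14 + 33 + 61 + 83 + 112 + 146 + 258 = 707 bits.

707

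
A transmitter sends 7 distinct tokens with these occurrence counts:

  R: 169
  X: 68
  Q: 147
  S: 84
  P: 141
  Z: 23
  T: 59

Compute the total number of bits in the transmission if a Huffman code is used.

1839

Greedily combine the two least-frequent nodes:
combine Z(23), T(59) → 82
combine X(68), 82 → 150
combine S(84), P(141) → 225
combine Q(147), 150 → 297
combine R(169), 225 → 394
combine 297, 394 → 691
The encoded length is the sum of every internal node's weight: 82 + 150 + 225 + 297 + 394 + 691 = 1839 bits.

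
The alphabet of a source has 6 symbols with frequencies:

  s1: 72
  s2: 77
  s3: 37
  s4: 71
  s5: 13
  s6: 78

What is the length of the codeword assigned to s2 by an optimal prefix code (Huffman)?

Build the tree from the bottom:
merge s5(13) and s3(37): 50
merge 50 and s4(71): 121
merge s1(72) and s2(77): 149
merge s6(78) and 121: 199
merge 149 and 199: 348
s2 sits 2 levels below the root, so its codeword is 2 bits.

2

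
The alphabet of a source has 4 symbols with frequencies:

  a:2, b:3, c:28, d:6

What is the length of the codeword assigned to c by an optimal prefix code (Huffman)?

1

Repeatedly merge the two smallest:
merge a(2) and b(3): 5
merge 5 and d(6): 11
merge 11 and c(28): 39
c sits one level below the root: a 1-bit codeword.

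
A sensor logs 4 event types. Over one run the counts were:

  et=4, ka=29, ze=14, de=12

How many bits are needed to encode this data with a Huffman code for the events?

105

Greedily combine the two least-frequent nodes:
combine et(4), de(12) → 16
combine ze(14), 16 → 30
combine ka(29), 30 → 59
Total encoded bits = sum of merged weights = 16 + 30 + 59 = 105.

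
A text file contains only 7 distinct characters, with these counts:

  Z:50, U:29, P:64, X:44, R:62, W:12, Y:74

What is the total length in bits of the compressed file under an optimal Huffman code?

Merge the two smallest weights repeatedly:
merge W(12) and U(29): 41
merge 41 and X(44): 85
merge Z(50) and R(62): 112
merge P(64) and Y(74): 138
merge 85 and 112: 197
merge 138 and 197: 335
Each symbol's bit-cost is frequency × depth; summing gives 908 bits (equivalently 41 + 85 + 112 + 138 + 197 + 335).

908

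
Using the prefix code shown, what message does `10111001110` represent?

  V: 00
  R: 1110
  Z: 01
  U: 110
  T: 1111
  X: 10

XRZU

Read left to right; each codeword is recognised as soon as it completes (prefix code):
  10→X | 1110→R | 01→Z | 110→U
Decoded message: XRZU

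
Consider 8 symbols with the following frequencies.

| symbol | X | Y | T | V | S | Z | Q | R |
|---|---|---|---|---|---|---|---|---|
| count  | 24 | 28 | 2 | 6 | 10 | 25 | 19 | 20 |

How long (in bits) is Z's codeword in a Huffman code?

2

Repeatedly merge the two smallest:
combine T(2), V(6) → 8
combine 8, S(10) → 18
combine 18, Q(19) → 37
combine R(20), X(24) → 44
combine Z(25), Y(28) → 53
combine 37, 44 → 81
combine 53, 81 → 134
Z sits 2 levels below the root, so its codeword is 2 bits.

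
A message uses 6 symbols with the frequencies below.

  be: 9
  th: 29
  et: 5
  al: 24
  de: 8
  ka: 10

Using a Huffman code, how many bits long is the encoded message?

Greedily combine the two least-frequent nodes:
merge et(5) and de(8): 13
merge be(9) and ka(10): 19
merge 13 and 19: 32
merge al(24) and th(29): 53
merge 32 and 53: 85
Each symbol's bit-cost is frequency × depth; summing gives 202 bits (equivalently 13 + 19 + 32 + 53 + 85).

202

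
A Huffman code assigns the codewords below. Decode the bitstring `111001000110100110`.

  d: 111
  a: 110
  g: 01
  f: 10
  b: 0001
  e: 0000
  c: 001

dcbffgf

Read left to right; each codeword is recognised as soon as it completes (prefix code):
  111→d | 001→c | 0001→b | 10→f | 10→f | 01→g | 10→f
Decoded message: dcbffgf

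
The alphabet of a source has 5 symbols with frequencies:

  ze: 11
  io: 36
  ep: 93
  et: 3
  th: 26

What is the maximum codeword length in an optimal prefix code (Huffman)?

4

Merge the two lowest-weight nodes at each step:
merge et(3) and ze(11): 14
merge 14 and th(26): 40
merge io(36) and 40: 76
merge 76 and ep(93): 169
Maximum depth reached is 4.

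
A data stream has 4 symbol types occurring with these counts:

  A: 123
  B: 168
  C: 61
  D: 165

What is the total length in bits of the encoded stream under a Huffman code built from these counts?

1034

Greedily combine the two least-frequent nodes:
C(61) + A(123) → 184
D(165) + B(168) → 333
184 + 333 → 517
The encoded length is the sum of every internal node's weight: 184 + 333 + 517 = 1034 bits.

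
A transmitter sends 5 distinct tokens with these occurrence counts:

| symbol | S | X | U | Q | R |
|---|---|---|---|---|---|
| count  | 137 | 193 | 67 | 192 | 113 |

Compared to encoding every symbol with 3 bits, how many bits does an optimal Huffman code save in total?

522

Fixed-length: 3 bits × 702 symbols = 2106 bits.
Huffman merges:
combine U(67), R(113) → 180
combine S(137), 180 → 317
combine Q(192), X(193) → 385
combine 317, 385 → 702
Huffman total = 180 + 317 + 385 + 702 = 1584 bits.
Saving = 2106 − 1584 = 522 bits.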